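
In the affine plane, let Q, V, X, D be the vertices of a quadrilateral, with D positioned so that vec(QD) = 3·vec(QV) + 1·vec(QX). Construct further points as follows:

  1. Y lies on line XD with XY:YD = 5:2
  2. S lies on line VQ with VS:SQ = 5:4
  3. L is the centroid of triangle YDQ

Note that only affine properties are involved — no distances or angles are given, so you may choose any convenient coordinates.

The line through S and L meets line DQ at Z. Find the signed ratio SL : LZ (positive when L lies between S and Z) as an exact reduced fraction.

SL:LZ = -23/9

Set Q = (0, 0), V = (1, 0), X = (0, 1), D = (3, 1); any affine frame gives the same invariant.
1. Y lies on line XD with XY:YD = 5:2 ⇒ Y = (15/7, 1)
2. S lies on line VQ with VS:SQ = 5:4 ⇒ S = (4/9, 0)
3. L is the centroid of triangle YDQ ⇒ L = (12/7, 2/3)
line SL meets DQ at Z = (28/23, 28/69)
L = S + t·(Z−S) with t = 23/14, so SL:LZ = 23/14:-9/14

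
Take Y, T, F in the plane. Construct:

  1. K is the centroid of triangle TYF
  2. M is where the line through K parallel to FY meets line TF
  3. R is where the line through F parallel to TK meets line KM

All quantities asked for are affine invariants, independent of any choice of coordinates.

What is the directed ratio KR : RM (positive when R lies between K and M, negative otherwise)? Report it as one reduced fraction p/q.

KR:RM = -3

Work in coordinates with Y = (0, 0), T = (1, 0), F = (0, 1).
1. K is the centroid of triangle TYF ⇒ K = (1/3, 1/3)
2. M is where the line through K parallel to FY meets line TF ⇒ M = (1/3, 2/3)
3. R is where the line through F parallel to TK meets line KM ⇒ R = (1/3, 5/6)
R = K + t·(M−K) with t = 3/2, so KR:RM = t:(1−t) = 3/2:-1/2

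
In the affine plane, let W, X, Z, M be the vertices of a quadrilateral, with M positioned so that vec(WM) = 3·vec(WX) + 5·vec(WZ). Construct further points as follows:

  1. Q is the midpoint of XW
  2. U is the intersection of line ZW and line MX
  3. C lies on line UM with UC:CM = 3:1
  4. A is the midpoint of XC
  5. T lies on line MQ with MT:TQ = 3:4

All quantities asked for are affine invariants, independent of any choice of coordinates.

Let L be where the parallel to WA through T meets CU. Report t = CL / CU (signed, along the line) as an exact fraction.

Choose coordinates W = (0, 0), X = (1, 0), Z = (0, 1), M = (3, 5).
1. Q is the midpoint of XW ⇒ Q = (1/2, 0)
2. U is the intersection of line ZW and line MX ⇒ U = (0, -5/2)
3. C lies on line UM with UC:CM = 3:1 ⇒ C = (9/4, 25/8)
4. A is the midpoint of XC ⇒ A = (13/8, 25/16)
5. T lies on line MQ with MT:TQ = 3:4 ⇒ T = (27/14, 20/7)
through T parallel to WA: direction (13/8, 25/16); meets CU at L = (255/112, 715/224)
L = C + t·(U−C) with t = -1/84

t = -1/84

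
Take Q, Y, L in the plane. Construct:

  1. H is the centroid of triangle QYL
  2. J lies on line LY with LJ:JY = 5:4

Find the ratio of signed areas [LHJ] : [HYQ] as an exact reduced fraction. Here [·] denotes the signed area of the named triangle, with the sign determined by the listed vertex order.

[LHJ]:[HYQ] = -5/9

Assign Q = (0, 0), Y = (1, 0), L = (0, 1) — the answer is frame-independent, so this choice is without loss of generality.
1. H is the centroid of triangle QYL ⇒ H = (1/3, 1/3)
2. J lies on line LY with LJ:JY = 5:4 ⇒ J = (5/9, 4/9)
2·[LHJ] = 5/27, 2·[HYQ] = -1/3
[LHJ]:[HYQ] = 5/27:-1/3 = -5/9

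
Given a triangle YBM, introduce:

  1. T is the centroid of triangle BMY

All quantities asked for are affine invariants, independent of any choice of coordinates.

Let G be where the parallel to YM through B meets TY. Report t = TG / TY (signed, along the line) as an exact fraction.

t = -2

Choose coordinates Y = (0, 0), B = (1, 0), M = (0, 1).
1. T is the centroid of triangle BMY ⇒ T = (1/3, 1/3)
through B parallel to YM: direction (0, 1); meets TY at G = (1, 1)
G = T + t·(Y−T) with t = -2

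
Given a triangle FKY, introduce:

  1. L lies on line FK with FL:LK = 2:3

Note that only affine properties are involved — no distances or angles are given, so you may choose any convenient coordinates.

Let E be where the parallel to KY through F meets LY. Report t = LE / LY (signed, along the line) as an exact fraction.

t = -2/3

Assign F = (0, 0), K = (1, 0), Y = (0, 1) — the answer is frame-independent, so this choice is without loss of generality.
1. L lies on line FK with FL:LK = 2:3 ⇒ L = (2/5, 0)
through F parallel to KY: direction (-1, 1); meets LY at E = (2/3, -2/3)
E = L + t·(Y−L) with t = -2/3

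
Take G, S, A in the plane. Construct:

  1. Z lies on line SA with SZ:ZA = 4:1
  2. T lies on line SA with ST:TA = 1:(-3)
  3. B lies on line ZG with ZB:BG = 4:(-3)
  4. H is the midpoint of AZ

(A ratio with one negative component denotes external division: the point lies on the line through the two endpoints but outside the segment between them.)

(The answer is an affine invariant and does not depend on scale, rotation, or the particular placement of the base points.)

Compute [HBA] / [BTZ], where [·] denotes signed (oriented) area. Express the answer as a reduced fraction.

[HBA]:[BTZ] = -1/13

Choose coordinates G = (0, 0), S = (1, 0), A = (0, 1).
1. Z lies on line SA with SZ:ZA = 4:1 ⇒ Z = (1/5, 4/5)
2. T lies on line SA with ST:TA = 1:(-3) ⇒ T = (3/2, -1/2)
3. B lies on line ZG with ZB:BG = 4:(-3) ⇒ B = (-3/5, -12/5)
4. H is the midpoint of AZ ⇒ H = (1/10, 9/10)
2·[HBA] = -2/5, 2·[BTZ] = 26/5
[HBA]:[BTZ] = -2/5:26/5 = -1/13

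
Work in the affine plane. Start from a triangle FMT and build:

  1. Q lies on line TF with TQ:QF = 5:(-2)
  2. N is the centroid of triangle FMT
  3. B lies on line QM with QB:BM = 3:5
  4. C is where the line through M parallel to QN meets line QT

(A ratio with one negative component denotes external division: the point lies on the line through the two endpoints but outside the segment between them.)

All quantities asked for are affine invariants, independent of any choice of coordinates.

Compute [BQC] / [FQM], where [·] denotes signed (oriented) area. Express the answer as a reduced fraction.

[BQC]:[FQM] = 21/16

Work in coordinates with F = (0, 0), M = (1, 0), T = (0, 1).
1. Q lies on line TF with TQ:QF = 5:(-2) ⇒ Q = (0, -2/3)
2. N is the centroid of triangle FMT ⇒ N = (1/3, 1/3)
3. B lies on line QM with QB:BM = 3:5 ⇒ B = (3/8, -5/12)
4. C is where the line through M parallel to QN meets line QT ⇒ C = (0, -3)
2·[BQC] = 7/8, 2·[FQM] = 2/3
[BQC]:[FQM] = 7/8:2/3 = 21/16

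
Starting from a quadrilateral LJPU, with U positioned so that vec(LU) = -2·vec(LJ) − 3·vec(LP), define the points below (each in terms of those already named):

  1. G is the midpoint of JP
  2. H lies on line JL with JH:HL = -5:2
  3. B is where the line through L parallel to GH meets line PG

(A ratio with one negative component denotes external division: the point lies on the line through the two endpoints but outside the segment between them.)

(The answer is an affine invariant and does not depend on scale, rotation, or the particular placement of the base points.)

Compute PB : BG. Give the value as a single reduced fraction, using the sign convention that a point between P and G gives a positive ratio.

PB:BG = -7/2

Set L = (0, 0), J = (1, 0), P = (0, 1), U = (-2, -3); any affine frame gives the same invariant.
1. G is the midpoint of JP ⇒ G = (1/2, 1/2)
2. H lies on line JL with JH:HL = -5:2 ⇒ H = (-2/3, 0)
3. B is where the line through L parallel to GH meets line PG ⇒ B = (7/10, 3/10)
B = P + t·(G−P) with t = 7/5, so PB:BG = t:(1−t) = 7/5:-2/5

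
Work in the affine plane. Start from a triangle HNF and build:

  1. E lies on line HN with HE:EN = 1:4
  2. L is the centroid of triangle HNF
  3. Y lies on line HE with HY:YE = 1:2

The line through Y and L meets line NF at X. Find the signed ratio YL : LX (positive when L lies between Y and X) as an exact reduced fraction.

Assign H = (0, 0), N = (1, 0), F = (0, 1) — the answer is frame-independent, so this choice is without loss of generality.
1. E lies on line HN with HE:EN = 1:4 ⇒ E = (1/5, 0)
2. L is the centroid of triangle HNF ⇒ L = (1/3, 1/3)
3. Y lies on line HE with HY:YE = 1:2 ⇒ Y = (1/15, 0)
line YL meets NF at X = (13/27, 14/27)
L = Y + t·(X−Y) with t = 9/14, so YL:LX = 9/14:5/14

YL:LX = 9/5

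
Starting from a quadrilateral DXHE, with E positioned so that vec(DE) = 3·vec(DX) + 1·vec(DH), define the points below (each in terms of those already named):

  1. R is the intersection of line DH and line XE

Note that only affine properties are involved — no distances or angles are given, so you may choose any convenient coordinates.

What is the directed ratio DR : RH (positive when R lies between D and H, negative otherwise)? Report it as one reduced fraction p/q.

DR:RH = -1/3

Assign D = (0, 0), X = (1, 0), H = (0, 1), E = (3, 1) — the answer is frame-independent, so this choice is without loss of generality.
1. R is the intersection of line DH and line XE ⇒ R = (0, -1/2)
R = D + t·(H−D) with t = -1/2, so DR:RH = t:(1−t) = -1/2:3/2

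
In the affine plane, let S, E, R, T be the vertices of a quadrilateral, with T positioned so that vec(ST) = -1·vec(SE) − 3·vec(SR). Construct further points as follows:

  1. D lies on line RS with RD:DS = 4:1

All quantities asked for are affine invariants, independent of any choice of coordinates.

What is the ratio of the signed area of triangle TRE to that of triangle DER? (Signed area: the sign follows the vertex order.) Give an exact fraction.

[TRE]:[DER] = -25/4

Choose coordinates S = (0, 0), E = (1, 0), R = (0, 1), T = (-1, -3).
1. D lies on line RS with RD:DS = 4:1 ⇒ D = (0, 1/5)
2·[TRE] = -5, 2·[DER] = 4/5
[TRE]:[DER] = -5:4/5 = -25/4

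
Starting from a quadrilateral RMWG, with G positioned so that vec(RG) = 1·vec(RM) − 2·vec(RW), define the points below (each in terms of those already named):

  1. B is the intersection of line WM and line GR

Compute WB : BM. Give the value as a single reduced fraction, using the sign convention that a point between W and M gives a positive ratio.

Set R = (0, 0), M = (1, 0), W = (0, 1), G = (1, -2); any affine frame gives the same invariant.
1. B is the intersection of line WM and line GR ⇒ B = (-1, 2)
B = W + t·(M−W) with t = -1, so WB:BM = t:(1−t) = -1:2

WB:BM = -1/2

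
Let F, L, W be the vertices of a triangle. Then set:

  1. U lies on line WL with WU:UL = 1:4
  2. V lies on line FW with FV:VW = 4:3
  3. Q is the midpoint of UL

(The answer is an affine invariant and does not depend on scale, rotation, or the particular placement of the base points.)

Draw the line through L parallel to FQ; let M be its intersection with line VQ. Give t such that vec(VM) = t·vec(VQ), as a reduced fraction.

Assign F = (0, 0), L = (1, 0), W = (0, 1) — the answer is frame-independent, so this choice is without loss of generality.
1. U lies on line WL with WU:UL = 1:4 ⇒ U = (1/5, 4/5)
2. V lies on line FW with FV:VW = 4:3 ⇒ V = (0, 4/7)
3. Q is the midpoint of UL ⇒ Q = (3/5, 2/5)
through L parallel to FQ: direction (3/5, 2/5); meets VQ at M = (13/10, 1/5)
M = V + t·(Q−V) with t = 13/6

t = 13/6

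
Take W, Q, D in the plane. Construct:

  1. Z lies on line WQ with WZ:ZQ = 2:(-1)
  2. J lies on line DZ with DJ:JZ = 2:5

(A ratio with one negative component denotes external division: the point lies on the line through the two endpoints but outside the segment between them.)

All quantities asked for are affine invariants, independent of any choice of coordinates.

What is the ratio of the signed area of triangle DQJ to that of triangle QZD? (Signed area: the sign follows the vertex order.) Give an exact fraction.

Assign W = (0, 0), Q = (1, 0), D = (0, 1) — the answer is frame-independent, so this choice is without loss of generality.
1. Z lies on line WQ with WZ:ZQ = 2:(-1) ⇒ Z = (2, 0)
2. J lies on line DZ with DJ:JZ = 2:5 ⇒ J = (4/7, 5/7)
2·[DQJ] = 2/7, 2·[QZD] = 1
[DQJ]:[QZD] = 2/7:1 = 2/7

[DQJ]:[QZD] = 2/7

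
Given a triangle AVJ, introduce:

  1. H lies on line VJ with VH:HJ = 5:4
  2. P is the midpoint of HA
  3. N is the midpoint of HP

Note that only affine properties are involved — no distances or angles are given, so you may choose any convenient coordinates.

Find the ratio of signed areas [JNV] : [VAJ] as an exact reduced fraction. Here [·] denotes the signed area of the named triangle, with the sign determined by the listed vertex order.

Assign A = (0, 0), V = (1, 0), J = (0, 1) — the answer is frame-independent, so this choice is without loss of generality.
1. H lies on line VJ with VH:HJ = 5:4 ⇒ H = (4/9, 5/9)
2. P is the midpoint of HA ⇒ P = (2/9, 5/18)
3. N is the midpoint of HP ⇒ N = (1/3, 5/12)
2·[JNV] = 1/4, 2·[VAJ] = -1
[JNV]:[VAJ] = 1/4:-1 = -1/4

[JNV]:[VAJ] = -1/4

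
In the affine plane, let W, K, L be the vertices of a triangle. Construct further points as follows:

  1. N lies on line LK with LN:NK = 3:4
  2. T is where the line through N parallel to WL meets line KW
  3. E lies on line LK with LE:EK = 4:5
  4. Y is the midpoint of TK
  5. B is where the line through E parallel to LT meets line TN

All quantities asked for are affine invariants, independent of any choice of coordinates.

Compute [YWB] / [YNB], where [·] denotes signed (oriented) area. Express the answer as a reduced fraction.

Set W = (0, 0), K = (1, 0), L = (0, 1); any affine frame gives the same invariant.
1. N lies on line LK with LN:NK = 3:4 ⇒ N = (3/7, 4/7)
2. T is where the line through N parallel to WL meets line KW ⇒ T = (3/7, 0)
3. E lies on line LK with LE:EK = 4:5 ⇒ E = (4/9, 5/9)
4. Y is the midpoint of TK ⇒ Y = (5/7, 0)
5. B is where the line through E parallel to LT meets line TN ⇒ B = (3/7, 16/27)
2·[YWB] = -80/189, 2·[YNB] = -8/1323
[YWB]:[YNB] = -80/189:-8/1323 = 70

[YWB]:[YNB] = 70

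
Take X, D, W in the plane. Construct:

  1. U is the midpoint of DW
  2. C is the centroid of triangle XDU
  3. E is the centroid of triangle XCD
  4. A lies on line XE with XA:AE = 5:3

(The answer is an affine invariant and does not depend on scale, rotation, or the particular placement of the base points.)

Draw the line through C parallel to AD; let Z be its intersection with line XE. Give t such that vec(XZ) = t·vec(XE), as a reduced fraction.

Work in coordinates with X = (0, 0), D = (1, 0), W = (0, 1).
1. U is the midpoint of DW ⇒ U = (1/2, 1/2)
2. C is the centroid of triangle XDU ⇒ C = (1/2, 1/6)
3. E is the centroid of triangle XCD ⇒ E = (1/2, 1/18)
4. A lies on line XE with XA:AE = 5:3 ⇒ A = (5/16, 5/144)
through C parallel to AD: direction (11/16, -5/144); meets XE at Z = (19/16, 19/144)
Z = X + t·(E−X) with t = 19/8

t = 19/8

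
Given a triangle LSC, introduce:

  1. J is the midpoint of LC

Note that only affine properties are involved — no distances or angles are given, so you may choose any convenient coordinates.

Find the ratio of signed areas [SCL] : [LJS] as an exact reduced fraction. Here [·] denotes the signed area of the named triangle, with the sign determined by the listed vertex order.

Choose coordinates L = (0, 0), S = (1, 0), C = (0, 1).
1. J is the midpoint of LC ⇒ J = (0, 1/2)
2·[SCL] = 1, 2·[LJS] = -1/2
[SCL]:[LJS] = 1:-1/2 = -2

[SCL]:[LJS] = -2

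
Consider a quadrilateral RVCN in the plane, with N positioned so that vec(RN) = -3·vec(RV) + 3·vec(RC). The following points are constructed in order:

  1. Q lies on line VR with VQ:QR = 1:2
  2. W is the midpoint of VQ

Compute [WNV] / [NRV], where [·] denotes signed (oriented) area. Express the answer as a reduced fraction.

Assign R = (0, 0), V = (1, 0), C = (0, 1), N = (-3, 3) — the answer is frame-independent, so this choice is without loss of generality.
1. Q lies on line VR with VQ:QR = 1:2 ⇒ Q = (2/3, 0)
2. W is the midpoint of VQ ⇒ W = (5/6, 0)
2·[WNV] = -1/2, 2·[NRV] = 3
[WNV]:[NRV] = -1/2:3 = -1/6

[WNV]:[NRV] = -1/6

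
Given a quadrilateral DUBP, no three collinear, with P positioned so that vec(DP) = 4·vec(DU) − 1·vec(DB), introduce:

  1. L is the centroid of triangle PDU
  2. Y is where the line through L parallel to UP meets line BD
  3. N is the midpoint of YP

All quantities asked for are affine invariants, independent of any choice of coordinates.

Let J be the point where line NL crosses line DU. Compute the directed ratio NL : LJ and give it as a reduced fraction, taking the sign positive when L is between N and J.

NL:LJ = 1/6

Work in coordinates with D = (0, 0), U = (1, 0), B = (0, 1), P = (4, -1).
1. L is the centroid of triangle PDU ⇒ L = (5/3, -1/3)
2. Y is where the line through L parallel to UP meets line BD ⇒ Y = (0, 2/9)
3. N is the midpoint of YP ⇒ N = (2, -7/18)
line NL meets DU at J = (-1/3, 0)
L = N + t·(J−N) with t = 1/7, so NL:LJ = 1/7:6/7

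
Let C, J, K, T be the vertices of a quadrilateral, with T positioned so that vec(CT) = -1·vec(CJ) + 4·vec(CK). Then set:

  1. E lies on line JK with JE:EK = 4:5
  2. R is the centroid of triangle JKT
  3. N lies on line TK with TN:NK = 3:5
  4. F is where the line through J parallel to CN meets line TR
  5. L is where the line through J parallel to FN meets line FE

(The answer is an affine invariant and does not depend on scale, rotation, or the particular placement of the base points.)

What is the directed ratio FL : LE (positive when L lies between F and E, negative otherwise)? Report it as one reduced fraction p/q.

Work in coordinates with C = (0, 0), J = (1, 0), K = (0, 1), T = (-1, 4).
1. E lies on line JK with JE:EK = 4:5 ⇒ E = (5/9, 4/9)
2. R is the centroid of triangle JKT ⇒ R = (0, 5/3)
3. N lies on line TK with TN:NK = 3:5 ⇒ N = (-5/8, 23/8)
4. F is where the line through J parallel to CN meets line TR ⇒ F = (22/17, -23/17)
5. L is where the line through J parallel to FN meets line FE ⇒ L = (-1499/850, 207/34)
L = F + t·(E−F) with t = 207/50, so FL:LE = t:(1−t) = 207/50:-157/50

FL:LE = -207/157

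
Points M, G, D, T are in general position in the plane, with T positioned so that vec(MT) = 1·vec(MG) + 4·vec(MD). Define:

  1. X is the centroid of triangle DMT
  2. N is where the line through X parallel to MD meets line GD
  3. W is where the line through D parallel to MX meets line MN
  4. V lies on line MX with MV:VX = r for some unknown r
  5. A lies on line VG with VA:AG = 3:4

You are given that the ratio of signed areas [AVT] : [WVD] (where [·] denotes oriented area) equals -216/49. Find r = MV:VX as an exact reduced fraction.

r = 3/4

Assign M = (0, 0), G = (1, 0), D = (0, 1), T = (1, 4) — the answer is frame-independent, so this choice is without loss of generality.
1. X is the centroid of triangle DMT ⇒ X = (1/3, 5/3)
2. N is where the line through X parallel to MD meets line GD ⇒ N = (1/3, 2/3)
3. W is where the line through D parallel to MX meets line MN ⇒ W = (-1/3, -2/3)
4. With MV:VX = r, write λ = r/(r+1) so V = M + λ·(X−M); V is affine-linear in λ
5. A lies on line VG with VA:AG = 3:4 ⇒ A is an affine combination of earlier points and hence also affine-linear in λ
Every point depending on V is an affine combination of V and λ-independent points, so each such coordinate is linear in λ; the λ² term in each signed area is a multiple of (X−M)×(X−M) = 0, so 2·[AVT] and 2·[WVD] are each linear in λ. Evaluating at λ=0 and λ=1:
  2·[AVT] = 4/7·λ − 12/7,   2·[WVD] = 1/3
So [AVT]:[WVD] = (4/7·λ − 12/7) / (1/3). Setting this equal to -216/49:
  4/7·λ − 12/7 = -216/49·(1/3)  ⇒  λ = 3/7
Then r = λ/(1−λ) = (3/7)/(4/7) = 3/4. Check: with r = 3/4, V = (1/7, 5/7) and [AVT]:[WVD] = -216/49 as required.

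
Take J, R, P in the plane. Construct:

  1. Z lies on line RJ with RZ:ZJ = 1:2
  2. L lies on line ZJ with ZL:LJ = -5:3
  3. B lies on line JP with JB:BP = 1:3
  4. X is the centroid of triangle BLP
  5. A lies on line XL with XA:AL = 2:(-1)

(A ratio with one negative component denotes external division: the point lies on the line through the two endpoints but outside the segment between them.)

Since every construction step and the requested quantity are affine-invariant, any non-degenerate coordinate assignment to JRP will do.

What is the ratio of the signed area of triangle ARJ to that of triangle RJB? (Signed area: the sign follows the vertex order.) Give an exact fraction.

Assign J = (0, 0), R = (1, 0), P = (0, 1) — the answer is frame-independent, so this choice is without loss of generality.
1. Z lies on line RJ with RZ:ZJ = 1:2 ⇒ Z = (2/3, 0)
2. L lies on line ZJ with ZL:LJ = -5:3 ⇒ L = (-1, 0)
3. B lies on line JP with JB:BP = 1:3 ⇒ B = (0, 1/4)
4. X is the centroid of triangle BLP ⇒ X = (-1/3, 5/12)
5. A lies on line XL with XA:AL = 2:(-1) ⇒ A = (-5/3, -5/12)
2·[ARJ] = 5/12, 2·[RJB] = -1/4
[ARJ]:[RJB] = 5/12:-1/4 = -5/3

[ARJ]:[RJB] = -5/3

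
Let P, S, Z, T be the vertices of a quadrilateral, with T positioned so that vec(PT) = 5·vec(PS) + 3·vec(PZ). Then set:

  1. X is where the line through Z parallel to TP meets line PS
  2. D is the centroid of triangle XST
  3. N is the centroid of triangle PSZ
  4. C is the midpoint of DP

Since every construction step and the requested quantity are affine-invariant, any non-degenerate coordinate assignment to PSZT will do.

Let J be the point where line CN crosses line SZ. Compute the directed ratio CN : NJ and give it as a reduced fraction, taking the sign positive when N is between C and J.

CN:NJ = -5/3

Work in coordinates with P = (0, 0), S = (1, 0), Z = (0, 1), T = (5, 3).
1. X is where the line through Z parallel to TP meets line PS ⇒ X = (-5/3, 0)
2. D is the centroid of triangle XST ⇒ D = (13/9, 1)
3. N is the centroid of triangle PSZ ⇒ N = (1/3, 1/3)
4. C is the midpoint of DP ⇒ C = (13/18, 1/2)
line CN meets SZ at J = (17/30, 13/30)
N = C + t·(J−C) with t = 5/2, so CN:NJ = 5/2:-3/2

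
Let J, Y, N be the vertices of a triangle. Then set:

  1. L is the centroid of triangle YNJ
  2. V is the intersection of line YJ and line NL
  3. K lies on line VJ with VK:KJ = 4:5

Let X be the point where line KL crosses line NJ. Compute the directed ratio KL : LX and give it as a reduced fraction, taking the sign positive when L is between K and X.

KL:LX = -1/6

Work in coordinates with J = (0, 0), Y = (1, 0), N = (0, 1).
1. L is the centroid of triangle YNJ ⇒ L = (1/3, 1/3)
2. V is the intersection of line YJ and line NL ⇒ V = (1/2, 0)
3. K lies on line VJ with VK:KJ = 4:5 ⇒ K = (5/18, 0)
line KL meets NJ at X = (0, -5/3)
L = K + t·(X−K) with t = -1/5, so KL:LX = -1/5:6/5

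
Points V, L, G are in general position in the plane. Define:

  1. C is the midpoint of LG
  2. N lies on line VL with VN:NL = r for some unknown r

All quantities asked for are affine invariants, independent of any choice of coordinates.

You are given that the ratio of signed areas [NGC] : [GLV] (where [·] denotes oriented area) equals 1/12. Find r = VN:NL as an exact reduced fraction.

r = 5

Work in coordinates with V = (0, 0), L = (1, 0), G = (0, 1).
1. C is the midpoint of LG ⇒ C = (1/2, 1/2)
2. With VN:NL = r, write λ = r/(r+1) so N = V + λ·(L−V); N is affine-linear in λ
Every point depending on N is an affine combination of N and λ-independent points, so each such coordinate is linear in λ; the λ² term in each signed area is a multiple of (L−V)×(L−V) = 0, so 2·[NGC] and 2·[GLV] are each linear in λ. Evaluating at λ=0 and λ=1:
  2·[NGC] = 1/2·λ − 1/2,   2·[GLV] = -1
So [NGC]:[GLV] = (1/2·λ − 1/2) / (-1). Setting this equal to 1/12:
  1/2·λ − 1/2 = 1/12·(-1)  ⇒  λ = 5/6
Then r = λ/(1−λ) = (5/6)/(1/6) = 5. Check: with r = 5, N = (5/6, 0) and [NGC]:[GLV] = 1/12 as required.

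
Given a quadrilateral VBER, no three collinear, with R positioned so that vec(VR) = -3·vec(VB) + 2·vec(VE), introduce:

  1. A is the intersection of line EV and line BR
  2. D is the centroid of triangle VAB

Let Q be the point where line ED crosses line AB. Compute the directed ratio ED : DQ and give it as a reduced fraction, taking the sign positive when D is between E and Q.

ED:DQ = -4

Work in coordinates with V = (0, 0), B = (1, 0), E = (0, 1), R = (-3, 2).
1. A is the intersection of line EV and line BR ⇒ A = (0, 1/2)
2. D is the centroid of triangle VAB ⇒ D = (1/3, 1/6)
line ED meets AB at Q = (1/4, 3/8)
D = E + t·(Q−E) with t = 4/3, so ED:DQ = 4/3:-1/3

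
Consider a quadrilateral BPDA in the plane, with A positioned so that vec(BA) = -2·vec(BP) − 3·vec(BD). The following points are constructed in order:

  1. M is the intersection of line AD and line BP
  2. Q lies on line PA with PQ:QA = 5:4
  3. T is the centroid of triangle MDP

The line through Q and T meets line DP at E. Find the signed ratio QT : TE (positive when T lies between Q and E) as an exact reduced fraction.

QT:TE = 17/3

Work in coordinates with B = (0, 0), P = (1, 0), D = (0, 1), A = (-2, -3).
1. M is the intersection of line AD and line BP ⇒ M = (-1/2, 0)
2. Q lies on line PA with PQ:QA = 5:4 ⇒ Q = (-2/3, -5/3)
3. T is the centroid of triangle MDP ⇒ T = (1/6, 1/3)
line QT meets DP at E = (16/51, 35/51)
T = Q + t·(E−Q) with t = 17/20, so QT:TE = 17/20:3/20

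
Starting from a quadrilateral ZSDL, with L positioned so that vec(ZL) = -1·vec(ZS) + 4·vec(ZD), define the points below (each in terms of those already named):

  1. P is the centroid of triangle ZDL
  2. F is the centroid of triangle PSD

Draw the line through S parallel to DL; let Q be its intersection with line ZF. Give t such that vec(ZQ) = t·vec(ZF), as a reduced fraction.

Work in coordinates with Z = (0, 0), S = (1, 0), D = (0, 1), L = (-1, 4).
1. P is the centroid of triangle ZDL ⇒ P = (-1/3, 5/3)
2. F is the centroid of triangle PSD ⇒ F = (2/9, 8/9)
through S parallel to DL: direction (-1, 3); meets ZF at Q = (3/7, 12/7)
Q = Z + t·(F−Z) with t = 27/14

t = 27/14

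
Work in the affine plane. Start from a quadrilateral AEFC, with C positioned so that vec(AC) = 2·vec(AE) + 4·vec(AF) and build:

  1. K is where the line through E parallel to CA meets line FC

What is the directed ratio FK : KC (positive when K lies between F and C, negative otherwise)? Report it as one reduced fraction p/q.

FK:KC = -3/2

Assign A = (0, 0), E = (1, 0), F = (0, 1), C = (2, 4) — the answer is frame-independent, so this choice is without loss of generality.
1. K is where the line through E parallel to CA meets line FC ⇒ K = (6, 10)
K = F + t·(C−F) with t = 3, so FK:KC = t:(1−t) = 3:-2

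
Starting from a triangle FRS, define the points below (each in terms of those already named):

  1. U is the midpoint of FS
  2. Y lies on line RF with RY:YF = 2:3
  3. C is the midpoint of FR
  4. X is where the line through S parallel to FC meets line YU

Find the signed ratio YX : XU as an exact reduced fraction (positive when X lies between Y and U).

Assign F = (0, 0), R = (1, 0), S = (0, 1) — the answer is frame-independent, so this choice is without loss of generality.
1. U is the midpoint of FS ⇒ U = (0, 1/2)
2. Y lies on line RF with RY:YF = 2:3 ⇒ Y = (3/5, 0)
3. C is the midpoint of FR ⇒ C = (1/2, 0)
4. X is where the line through S parallel to FC meets line YU ⇒ X = (-3/5, 1)
X = Y + t·(U−Y) with t = 2, so YX:XU = t:(1−t) = 2:-1

YX:XU = -2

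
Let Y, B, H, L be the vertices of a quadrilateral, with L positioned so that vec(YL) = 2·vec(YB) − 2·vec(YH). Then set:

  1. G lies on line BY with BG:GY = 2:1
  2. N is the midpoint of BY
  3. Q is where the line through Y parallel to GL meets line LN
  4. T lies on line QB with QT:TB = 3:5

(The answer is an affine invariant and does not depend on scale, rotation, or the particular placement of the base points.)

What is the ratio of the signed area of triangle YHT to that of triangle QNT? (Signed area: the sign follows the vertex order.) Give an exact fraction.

Assign Y = (0, 0), B = (1, 0), H = (0, 1), L = (2, -2) — the answer is frame-independent, so this choice is without loss of generality.
1. G lies on line BY with BG:GY = 2:1 ⇒ G = (1/3, 0)
2. N is the midpoint of BY ⇒ N = (1/2, 0)
3. Q is where the line through Y parallel to GL meets line LN ⇒ Q = (5, -6)
4. T lies on line QB with QT:TB = 3:5 ⇒ T = (7/2, -15/4)
2·[YHT] = -7/2, 2·[QNT] = -9/8
[YHT]:[QNT] = -7/2:-9/8 = 28/9

[YHT]:[QNT] = 28/9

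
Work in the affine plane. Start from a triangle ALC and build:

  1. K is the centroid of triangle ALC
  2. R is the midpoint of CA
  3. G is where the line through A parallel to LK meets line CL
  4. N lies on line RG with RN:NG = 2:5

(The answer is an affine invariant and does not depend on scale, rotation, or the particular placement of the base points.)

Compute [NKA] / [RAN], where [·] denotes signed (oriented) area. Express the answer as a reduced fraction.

[NKA]:[RAN] = 7/12

Assign A = (0, 0), L = (1, 0), C = (0, 1) — the answer is frame-independent, so this choice is without loss of generality.
1. K is the centroid of triangle ALC ⇒ K = (1/3, 1/3)
2. R is the midpoint of CA ⇒ R = (0, 1/2)
3. G is where the line through A parallel to LK meets line CL ⇒ G = (2, -1)
4. N lies on line RG with RN:NG = 2:5 ⇒ N = (4/7, 1/14)
2·[NKA] = 1/6, 2·[RAN] = 2/7
[NKA]:[RAN] = 1/6:2/7 = 7/12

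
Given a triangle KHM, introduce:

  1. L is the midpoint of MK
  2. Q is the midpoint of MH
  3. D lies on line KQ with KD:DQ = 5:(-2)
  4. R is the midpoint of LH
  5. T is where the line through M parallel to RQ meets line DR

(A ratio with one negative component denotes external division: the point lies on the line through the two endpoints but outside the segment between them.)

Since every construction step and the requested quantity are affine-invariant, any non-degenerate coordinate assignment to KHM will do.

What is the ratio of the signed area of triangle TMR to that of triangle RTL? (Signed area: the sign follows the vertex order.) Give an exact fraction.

[TMR]:[RTL] = 13/9

Choose coordinates K = (0, 0), H = (1, 0), M = (0, 1).
1. L is the midpoint of MK ⇒ L = (0, 1/2)
2. Q is the midpoint of MH ⇒ Q = (1/2, 1/2)
3. D lies on line KQ with KD:DQ = 5:(-2) ⇒ D = (5/6, 5/6)
4. R is the midpoint of LH ⇒ R = (1/2, 1/4)
5. T is where the line through M parallel to RQ meets line DR ⇒ T = (0, -5/8)
2·[TMR] = -13/16, 2·[RTL] = -9/16
[TMR]:[RTL] = -13/16:-9/16 = 13/9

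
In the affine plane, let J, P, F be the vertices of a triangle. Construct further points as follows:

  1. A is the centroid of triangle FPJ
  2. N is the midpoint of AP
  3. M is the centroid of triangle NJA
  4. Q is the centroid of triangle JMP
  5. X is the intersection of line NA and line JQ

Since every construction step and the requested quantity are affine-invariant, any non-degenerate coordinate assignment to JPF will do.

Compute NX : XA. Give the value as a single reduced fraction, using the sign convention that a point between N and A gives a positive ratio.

Assign J = (0, 0), P = (1, 0), F = (0, 1) — the answer is frame-independent, so this choice is without loss of generality.
1. A is the centroid of triangle FPJ ⇒ A = (1/3, 1/3)
2. N is the midpoint of AP ⇒ N = (2/3, 1/6)
3. M is the centroid of triangle NJA ⇒ M = (1/3, 1/6)
4. Q is the centroid of triangle JMP ⇒ Q = (4/9, 1/18)
5. X is the intersection of line NA and line JQ ⇒ X = (4/5, 1/10)
X = N + t·(A−N) with t = -2/5, so NX:XA = t:(1−t) = -2/5:7/5

NX:XA = -2/7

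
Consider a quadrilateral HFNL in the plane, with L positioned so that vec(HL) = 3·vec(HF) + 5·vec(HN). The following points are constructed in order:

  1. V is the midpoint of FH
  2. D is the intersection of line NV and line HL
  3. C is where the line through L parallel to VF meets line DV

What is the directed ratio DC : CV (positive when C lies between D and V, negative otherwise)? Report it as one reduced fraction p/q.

DC:CV = -10/11

Choose coordinates H = (0, 0), F = (1, 0), N = (0, 1), L = (3, 5).
1. V is the midpoint of FH ⇒ V = (1/2, 0)
2. D is the intersection of line NV and line HL ⇒ D = (3/11, 5/11)
3. C is where the line through L parallel to VF meets line DV ⇒ C = (-2, 5)
C = D + t·(V−D) with t = -10, so DC:CV = t:(1−t) = -10:11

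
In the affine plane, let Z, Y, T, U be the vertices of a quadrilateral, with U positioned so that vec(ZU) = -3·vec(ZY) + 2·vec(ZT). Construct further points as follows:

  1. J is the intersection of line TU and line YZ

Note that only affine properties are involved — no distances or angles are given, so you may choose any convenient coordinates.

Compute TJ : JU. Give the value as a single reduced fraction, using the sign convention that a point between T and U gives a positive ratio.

Set Z = (0, 0), Y = (1, 0), T = (0, 1), U = (-3, 2); any affine frame gives the same invariant.
1. J is the intersection of line TU and line YZ ⇒ J = (3, 0)
J = T + t·(U−T) with t = -1, so TJ:JU = t:(1−t) = -1:2

TJ:JU = -1/2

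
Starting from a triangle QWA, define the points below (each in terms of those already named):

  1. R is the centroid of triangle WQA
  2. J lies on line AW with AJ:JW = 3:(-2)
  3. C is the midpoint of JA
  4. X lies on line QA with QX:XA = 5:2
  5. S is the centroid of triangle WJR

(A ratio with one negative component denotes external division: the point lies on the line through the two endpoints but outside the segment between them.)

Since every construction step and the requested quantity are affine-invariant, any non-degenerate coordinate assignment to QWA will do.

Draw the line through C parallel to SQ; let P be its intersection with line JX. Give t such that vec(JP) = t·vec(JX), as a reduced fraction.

t = 42/71

Work in coordinates with Q = (0, 0), W = (1, 0), A = (0, 1).
1. R is the centroid of triangle WQA ⇒ R = (1/3, 1/3)
2. J lies on line AW with AJ:JW = 3:(-2) ⇒ J = (3, -2)
3. C is the midpoint of JA ⇒ C = (3/2, -1/2)
4. X lies on line QA with QX:XA = 5:2 ⇒ X = (0, 5/7)
5. S is the centroid of triangle WJR ⇒ S = (13/9, -5/9)
through C parallel to SQ: direction (-13/9, 5/9); meets JX at P = (87/71, -28/71)
P = J + t·(X−J) with t = 42/71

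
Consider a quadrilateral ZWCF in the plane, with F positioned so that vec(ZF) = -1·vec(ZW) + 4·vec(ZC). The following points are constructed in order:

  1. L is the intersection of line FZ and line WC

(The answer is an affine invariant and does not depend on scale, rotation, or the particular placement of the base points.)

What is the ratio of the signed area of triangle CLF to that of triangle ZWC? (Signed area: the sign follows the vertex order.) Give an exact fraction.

Assign Z = (0, 0), W = (1, 0), C = (0, 1), F = (-1, 4) — the answer is frame-independent, so this choice is without loss of generality.
1. L is the intersection of line FZ and line WC ⇒ L = (-1/3, 4/3)
2·[CLF] = -2/3, 2·[ZWC] = 1
[CLF]:[ZWC] = -2/3:1 = -2/3

[CLF]:[ZWC] = -2/3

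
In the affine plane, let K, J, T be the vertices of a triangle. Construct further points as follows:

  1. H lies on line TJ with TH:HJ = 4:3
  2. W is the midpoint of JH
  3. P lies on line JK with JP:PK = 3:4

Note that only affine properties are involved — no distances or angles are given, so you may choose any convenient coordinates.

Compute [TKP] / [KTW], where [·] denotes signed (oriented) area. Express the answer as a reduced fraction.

Work in coordinates with K = (0, 0), J = (1, 0), T = (0, 1).
1. H lies on line TJ with TH:HJ = 4:3 ⇒ H = (4/7, 3/7)
2. W is the midpoint of JH ⇒ W = (11/14, 3/14)
3. P lies on line JK with JP:PK = 3:4 ⇒ P = (4/7, 0)
2·[TKP] = 4/7, 2·[KTW] = -11/14
[TKP]:[KTW] = 4/7:-11/14 = -8/11

[TKP]:[KTW] = -8/11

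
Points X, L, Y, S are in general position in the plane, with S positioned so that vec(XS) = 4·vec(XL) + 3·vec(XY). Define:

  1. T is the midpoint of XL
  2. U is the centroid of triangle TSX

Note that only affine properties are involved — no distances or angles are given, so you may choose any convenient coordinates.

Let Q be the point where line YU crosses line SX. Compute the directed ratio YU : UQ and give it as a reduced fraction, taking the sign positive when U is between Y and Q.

YU:UQ = -9

Assign X = (0, 0), L = (1, 0), Y = (0, 1), S = (4, 3) — the answer is frame-independent, so this choice is without loss of generality.
1. T is the midpoint of XL ⇒ T = (1/2, 0)
2. U is the centroid of triangle TSX ⇒ U = (3/2, 1)
line YU meets SX at Q = (4/3, 1)
U = Y + t·(Q−Y) with t = 9/8, so YU:UQ = 9/8:-1/8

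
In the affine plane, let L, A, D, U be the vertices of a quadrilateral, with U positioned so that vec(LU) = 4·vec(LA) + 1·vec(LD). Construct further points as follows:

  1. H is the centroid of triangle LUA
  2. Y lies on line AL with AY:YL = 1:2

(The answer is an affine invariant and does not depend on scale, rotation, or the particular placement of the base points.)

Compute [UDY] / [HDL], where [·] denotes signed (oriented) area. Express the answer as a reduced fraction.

[UDY]:[HDL] = 12/5

Assign L = (0, 0), A = (1, 0), D = (0, 1), U = (4, 1) — the answer is frame-independent, so this choice is without loss of generality.
1. H is the centroid of triangle LUA ⇒ H = (5/3, 1/3)
2. Y lies on line AL with AY:YL = 1:2 ⇒ Y = (2/3, 0)
2·[UDY] = 4, 2·[HDL] = 5/3
[UDY]:[HDL] = 4:5/3 = 12/5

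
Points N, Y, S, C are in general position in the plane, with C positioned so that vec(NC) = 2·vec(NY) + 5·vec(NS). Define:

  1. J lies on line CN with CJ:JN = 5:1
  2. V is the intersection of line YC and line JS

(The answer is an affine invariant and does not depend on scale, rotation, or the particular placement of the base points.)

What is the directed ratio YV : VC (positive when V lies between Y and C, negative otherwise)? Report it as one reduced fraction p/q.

Choose coordinates N = (0, 0), Y = (1, 0), S = (0, 1), C = (2, 5).
1. J lies on line CN with CJ:JN = 5:1 ⇒ J = (1/3, 5/6)
2. V is the intersection of line YC and line JS ⇒ V = (12/11, 5/11)
V = Y + t·(C−Y) with t = 1/11, so YV:VC = t:(1−t) = 1/11:10/11

YV:VC = 1/10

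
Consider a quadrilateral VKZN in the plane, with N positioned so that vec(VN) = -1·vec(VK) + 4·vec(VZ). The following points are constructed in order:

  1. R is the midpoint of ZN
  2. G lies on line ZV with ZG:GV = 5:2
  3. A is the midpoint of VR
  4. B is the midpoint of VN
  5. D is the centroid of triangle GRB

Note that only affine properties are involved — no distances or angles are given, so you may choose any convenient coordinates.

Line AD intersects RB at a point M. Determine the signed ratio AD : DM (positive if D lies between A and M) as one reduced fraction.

AD:DM = 1/2

Set V = (0, 0), K = (1, 0), Z = (0, 1), N = (-1, 4); any affine frame gives the same invariant.
1. R is the midpoint of ZN ⇒ R = (-1/2, 5/2)
2. G lies on line ZV with ZG:GV = 5:2 ⇒ G = (0, 2/7)
3. A is the midpoint of VR ⇒ A = (-1/4, 5/4)
4. B is the midpoint of VN ⇒ B = (-1/2, 2)
5. D is the centroid of triangle GRB ⇒ D = (-1/3, 67/42)
line AD meets RB at M = (-1/2, 16/7)
D = A + t·(M−A) with t = 1/3, so AD:DM = 1/3:2/3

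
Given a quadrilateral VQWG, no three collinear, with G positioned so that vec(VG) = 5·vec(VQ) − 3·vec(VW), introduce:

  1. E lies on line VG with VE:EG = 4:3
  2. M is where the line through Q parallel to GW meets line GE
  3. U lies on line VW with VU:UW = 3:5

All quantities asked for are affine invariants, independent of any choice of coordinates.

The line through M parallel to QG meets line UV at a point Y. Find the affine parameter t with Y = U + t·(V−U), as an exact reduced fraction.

Set V = (0, 0), Q = (1, 0), W = (0, 1), G = (5, -3); any affine frame gives the same invariant.
1. E lies on line VG with VE:EG = 4:3 ⇒ E = (20/7, -12/7)
2. M is where the line through Q parallel to GW meets line GE ⇒ M = (4, -12/5)
3. U lies on line VW with VU:UW = 3:5 ⇒ U = (0, 3/8)
through M parallel to QG: direction (4, -3); meets UV at Y = (0, 3/5)
Y = U + t·(V−U) with t = -3/5

t = -3/5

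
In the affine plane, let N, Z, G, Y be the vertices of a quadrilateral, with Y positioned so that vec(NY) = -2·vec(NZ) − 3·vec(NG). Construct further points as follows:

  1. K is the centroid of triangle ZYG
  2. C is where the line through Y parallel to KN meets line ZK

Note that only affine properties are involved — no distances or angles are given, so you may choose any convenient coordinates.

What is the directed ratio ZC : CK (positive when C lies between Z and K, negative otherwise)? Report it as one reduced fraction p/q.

ZC:CK = -3

Assign N = (0, 0), Z = (1, 0), G = (0, 1), Y = (-2, -3) — the answer is frame-independent, so this choice is without loss of generality.
1. K is the centroid of triangle ZYG ⇒ K = (-1/3, -2/3)
2. C is where the line through Y parallel to KN meets line ZK ⇒ C = (-1, -1)
C = Z + t·(K−Z) with t = 3/2, so ZC:CK = t:(1−t) = 3/2:-1/2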